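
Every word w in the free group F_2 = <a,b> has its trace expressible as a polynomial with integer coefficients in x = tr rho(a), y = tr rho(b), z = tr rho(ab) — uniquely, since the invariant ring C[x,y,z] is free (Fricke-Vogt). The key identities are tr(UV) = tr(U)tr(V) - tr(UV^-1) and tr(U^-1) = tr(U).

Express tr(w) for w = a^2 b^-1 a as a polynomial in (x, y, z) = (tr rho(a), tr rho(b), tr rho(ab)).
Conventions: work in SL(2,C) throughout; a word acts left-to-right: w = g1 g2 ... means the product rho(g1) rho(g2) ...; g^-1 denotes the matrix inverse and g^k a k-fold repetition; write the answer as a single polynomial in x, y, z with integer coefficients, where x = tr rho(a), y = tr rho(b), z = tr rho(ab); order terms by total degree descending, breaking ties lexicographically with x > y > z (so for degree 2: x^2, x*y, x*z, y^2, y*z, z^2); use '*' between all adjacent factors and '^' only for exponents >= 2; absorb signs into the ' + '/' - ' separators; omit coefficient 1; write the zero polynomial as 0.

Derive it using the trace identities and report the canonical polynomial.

reduce: tr(a^2) = tr(a) * tr(a) - tr(1)   [square of a] = x^2 - 2
so tr(a^3) = tr(a) * tr(a^2) - tr(a)   [square of a] = x^3 - 3*x
tr(b a^2) = tr(a) * tr(b a) - tr(b)   [square of a] = x*z - y
reduce: tr(a^3 b) = tr(a) * tr(b a^2) - tr(b a)   [square of a] = x^2*z - x*y - z
tr(a^2 b^-1 a) = tr(a^3) * tr(b) - tr(a^3 b)   [inverse elimination on b] = x^3*y - x^2*z - 2*x*y + z

x^3*y - x^2*z - 2*x*y + z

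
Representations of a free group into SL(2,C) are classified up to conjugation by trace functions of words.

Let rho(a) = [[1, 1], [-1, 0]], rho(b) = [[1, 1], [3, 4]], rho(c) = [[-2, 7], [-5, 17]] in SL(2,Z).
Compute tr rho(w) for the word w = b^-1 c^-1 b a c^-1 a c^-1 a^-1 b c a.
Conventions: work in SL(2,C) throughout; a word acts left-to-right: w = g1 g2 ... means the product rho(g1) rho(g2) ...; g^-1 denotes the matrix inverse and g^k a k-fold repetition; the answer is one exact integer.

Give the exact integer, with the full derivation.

1555657

rho(b^-1) = [[4, -1], [-3, 1]]
... * rho(c^-1) = [[17, -7], [5, -2]]  ->  [[63, -26], [-46, 19]]
... * rho(b) = [[1, 1], [3, 4]]  ->  [[-15, -41], [11, 30]]
... * rho(a) = [[1, 1], [-1, 0]]  ->  [[26, -15], [-19, 11]]
... * rho(c^-1) = [[17, -7], [5, -2]]  ->  [[367, -152], [-268, 111]]
... * rho(a) = [[1, 1], [-1, 0]]  ->  [[519, 367], [-379, -268]]
... * rho(c^-1) = [[17, -7], [5, -2]]  ->  [[10658, -4367], [-7783, 3189]]
... * rho(a^-1) = [[0, -1], [1, 1]]  ->  [[-4367, -15025], [3189, 10972]]
... * rho(b) = [[1, 1], [3, 4]]  ->  [[-49442, -64467], [36105, 47077]]
... * rho(c) = [[-2, 7], [-5, 17]]  ->  [[421219, -1442033], [-307595, 1053044]]
... * rho(a) = [[1, 1], [-1, 0]]  ->  [[1863252, 421219], [-1360639, -307595]]
tr = 1863252 + -307595 = 1555657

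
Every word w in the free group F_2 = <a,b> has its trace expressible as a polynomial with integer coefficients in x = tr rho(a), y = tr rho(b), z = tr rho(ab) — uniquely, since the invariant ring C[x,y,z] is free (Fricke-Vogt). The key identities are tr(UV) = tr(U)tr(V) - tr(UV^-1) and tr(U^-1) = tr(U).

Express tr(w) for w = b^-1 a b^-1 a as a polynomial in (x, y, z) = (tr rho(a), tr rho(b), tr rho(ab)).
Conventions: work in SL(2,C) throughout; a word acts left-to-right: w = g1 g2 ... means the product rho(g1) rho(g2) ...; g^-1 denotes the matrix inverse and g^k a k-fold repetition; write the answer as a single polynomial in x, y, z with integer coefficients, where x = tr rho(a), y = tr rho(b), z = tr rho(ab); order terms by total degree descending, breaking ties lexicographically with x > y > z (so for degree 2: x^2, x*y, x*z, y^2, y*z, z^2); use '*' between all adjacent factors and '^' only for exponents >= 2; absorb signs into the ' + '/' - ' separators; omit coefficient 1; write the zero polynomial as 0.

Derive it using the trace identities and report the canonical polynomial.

x^2*y^2 - 2*x*y*z + z^2 - 2

trace(a^2) = trace(a) trace(a) - trace(1)   [square of a] = x^2 - 2
trace(a^2 b) = trace(a) trace(b a) - trace(b)   [square of a] = x*z - y
trace(a b^-1 a) = trace(a^2) trace(b) - trace(a^2 b)   [inverse elimination on b] = x^2*y - x*z - y
trace(a b a b) = trace(a b) trace(a b) - trace(1)   [split at a repeated a] = z^2 - 2
trace(a b^-1 a b) = trace(a b a) trace(b) - trace(a b a b)   [inverse elimination on b] = x*y*z - y^2 - z^2 + 2
trace(b^-1 a b^-1 a) = trace(a b^-1 a) trace(b) - trace(a b^-1 a b)   [inverse elimination on b] = x^2*y^2 - 2*x*y*z + z^2 - 2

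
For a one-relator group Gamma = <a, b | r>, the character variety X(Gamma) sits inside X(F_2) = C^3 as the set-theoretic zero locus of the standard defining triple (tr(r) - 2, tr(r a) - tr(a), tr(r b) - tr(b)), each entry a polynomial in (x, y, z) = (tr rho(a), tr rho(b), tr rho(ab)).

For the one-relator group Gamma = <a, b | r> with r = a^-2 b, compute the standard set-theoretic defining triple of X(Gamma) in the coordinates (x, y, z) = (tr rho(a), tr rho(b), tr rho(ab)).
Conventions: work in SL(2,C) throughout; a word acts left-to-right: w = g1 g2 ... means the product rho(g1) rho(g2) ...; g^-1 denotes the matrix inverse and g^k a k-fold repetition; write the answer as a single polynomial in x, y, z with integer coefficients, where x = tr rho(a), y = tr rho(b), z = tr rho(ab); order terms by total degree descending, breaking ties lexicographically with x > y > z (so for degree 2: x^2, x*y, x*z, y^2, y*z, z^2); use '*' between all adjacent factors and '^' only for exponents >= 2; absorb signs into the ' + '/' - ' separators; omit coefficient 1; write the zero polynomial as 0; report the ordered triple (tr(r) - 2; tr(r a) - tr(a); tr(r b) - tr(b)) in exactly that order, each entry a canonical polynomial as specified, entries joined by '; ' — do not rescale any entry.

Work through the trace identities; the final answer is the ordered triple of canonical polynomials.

tr(b a^-1) = tr(b) * tr(a) - tr(b a) = x*y - z
tr(a^-2 b) = tr(b a^-1) * tr(a) - tr(b) = x^2*y - x*z - y
tr(b^2) = tr(b) * tr(b) - tr(1) = y^2 - 2
next, tr(b^2 a) = tr(b) * tr(a b) - tr(a) = y*z - x
and tr(a^-1 b^2) = tr(b^2) * tr(a) - tr(b^2 a) = x*y^2 - y*z - x
next, tr(a^-2 b^2) = tr(a^-1 b^2) * tr(a) - tr(a^-1 b^2 a) = x^2*y^2 - x*y*z - x^2 - y^2 + 2
assemble the triple (tr(r) - 2; tr(r a) - x; tr(r b) - y)

x^2*y - x*z - y - 2; x*y - x - z; x^2*y^2 - x*y*z - x^2 - y^2 - y + 2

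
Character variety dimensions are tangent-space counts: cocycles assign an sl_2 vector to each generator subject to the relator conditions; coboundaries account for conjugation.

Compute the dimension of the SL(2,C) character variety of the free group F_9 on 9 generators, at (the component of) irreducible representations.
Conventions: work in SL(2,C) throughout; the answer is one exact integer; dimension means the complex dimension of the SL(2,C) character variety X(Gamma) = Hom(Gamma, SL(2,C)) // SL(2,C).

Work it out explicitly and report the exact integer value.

24

Here Gamma is free of rank 9 — no relator constrains a cocycle.
Z^1(Gamma, Ad rho) = (sl_2)^9: a cocycle is a free choice of one sl_2 vector per generator, so dim Z^1 = 3*9 = 27.
At an irreducible rho the centralizer of the image in sl_2 is 0, so the coboundary map sl_2 -> Z^1 is injective: dim B^1 = 3.
Therefore dim X = 27 - 3 = 24.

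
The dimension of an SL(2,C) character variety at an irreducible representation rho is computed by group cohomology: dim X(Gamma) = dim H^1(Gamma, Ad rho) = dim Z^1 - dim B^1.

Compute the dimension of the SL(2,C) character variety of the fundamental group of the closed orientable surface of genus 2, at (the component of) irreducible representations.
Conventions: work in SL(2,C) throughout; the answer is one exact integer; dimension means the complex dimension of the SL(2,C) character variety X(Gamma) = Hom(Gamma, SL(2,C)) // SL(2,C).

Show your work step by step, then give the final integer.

pi_1 of the closed genus-2 surface has 4 generators bound by the single product-of-commutators relator.
Unconstrained cocycle data is one sl_2 vector per generator (12 dimensions), cut by the relator condition d_2(z) = 0.
d_2 is surjective at irreducible rho (its cokernel H^2 is dual to H^0 = 0), so dim Z^1 = 12 - 3 = 9.
As always at irreducible rho, dim B^1 = 3.
dim H^1 = 9 - 3 = 6 = dim X.

6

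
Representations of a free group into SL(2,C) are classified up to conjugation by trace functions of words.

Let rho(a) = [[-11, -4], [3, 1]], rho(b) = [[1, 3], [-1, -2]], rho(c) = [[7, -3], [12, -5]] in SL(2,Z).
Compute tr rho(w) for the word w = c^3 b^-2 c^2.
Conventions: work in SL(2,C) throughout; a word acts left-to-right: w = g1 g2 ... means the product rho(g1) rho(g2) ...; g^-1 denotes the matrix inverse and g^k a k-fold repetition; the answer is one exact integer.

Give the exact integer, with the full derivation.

284

rho(c) = [[7, -3], [12, -5]]
... * rho(c) = [[7, -3], [12, -5]]  ->  [[13, -6], [24, -11]]
... * rho(c) = [[7, -3], [12, -5]]  ->  [[19, -9], [36, -17]]
... * rho(b^-1) = [[-2, -3], [1, 1]]  ->  [[-47, -66], [-89, -125]]
... * rho(b^-1) = [[-2, -3], [1, 1]]  ->  [[28, 75], [53, 142]]
... * rho(c) = [[7, -3], [12, -5]]  ->  [[1096, -459], [2075, -869]]
... * rho(c) = [[7, -3], [12, -5]]  ->  [[2164, -993], [4097, -1880]]
tr = 2164 + -1880 = 284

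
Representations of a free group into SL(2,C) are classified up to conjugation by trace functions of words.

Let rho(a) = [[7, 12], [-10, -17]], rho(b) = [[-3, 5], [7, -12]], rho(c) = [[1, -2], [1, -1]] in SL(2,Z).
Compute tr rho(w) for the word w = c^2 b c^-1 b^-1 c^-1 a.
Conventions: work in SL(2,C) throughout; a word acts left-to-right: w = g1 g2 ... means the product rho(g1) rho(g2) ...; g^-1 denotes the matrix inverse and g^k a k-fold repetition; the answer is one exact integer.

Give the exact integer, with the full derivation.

-3245

rho(c) = [[1, -2], [1, -1]]
... * rho(c) = [[1, -2], [1, -1]]  ->  [[-1, 0], [0, -1]]
... * rho(b) = [[-3, 5], [7, -12]]  ->  [[3, -5], [-7, 12]]
... * rho(c^-1) = [[-1, 2], [-1, 1]]  ->  [[2, 1], [-5, -2]]
... * rho(b^-1) = [[-12, -5], [-7, -3]]  ->  [[-31, -13], [74, 31]]
... * rho(c^-1) = [[-1, 2], [-1, 1]]  ->  [[44, -75], [-105, 179]]
... * rho(a) = [[7, 12], [-10, -17]]  ->  [[1058, 1803], [-2525, -4303]]
tr = 1058 + -4303 = -3245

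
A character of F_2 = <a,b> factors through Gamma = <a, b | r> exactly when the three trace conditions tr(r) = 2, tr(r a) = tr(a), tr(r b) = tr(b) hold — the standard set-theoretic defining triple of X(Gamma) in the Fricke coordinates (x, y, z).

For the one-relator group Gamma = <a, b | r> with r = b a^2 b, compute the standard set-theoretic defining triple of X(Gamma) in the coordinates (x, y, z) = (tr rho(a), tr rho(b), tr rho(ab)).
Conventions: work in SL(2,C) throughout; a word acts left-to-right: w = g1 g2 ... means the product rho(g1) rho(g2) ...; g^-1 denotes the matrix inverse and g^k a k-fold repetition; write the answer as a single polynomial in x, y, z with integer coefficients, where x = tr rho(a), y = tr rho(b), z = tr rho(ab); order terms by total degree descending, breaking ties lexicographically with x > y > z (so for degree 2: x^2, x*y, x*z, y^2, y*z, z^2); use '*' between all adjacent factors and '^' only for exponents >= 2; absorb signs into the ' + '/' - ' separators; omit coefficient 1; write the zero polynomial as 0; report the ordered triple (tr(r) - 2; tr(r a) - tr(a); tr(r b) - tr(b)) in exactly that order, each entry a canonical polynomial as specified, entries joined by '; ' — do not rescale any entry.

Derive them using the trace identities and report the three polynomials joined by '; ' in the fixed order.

trace(a^2 b) = trace(a)*trace(b a) - trace(b) = x*z - y
trace(a^2) = trace(a)*trace(a) - trace(1) = x^2 - 2
trace(b a^2 b) = trace(b)*trace(a^2 b) - trace(a^2) = x*y*z - x^2 - y^2 + 2
trace(b a b a) = trace(b a)*trace(b a) - trace(1)   [split at repeated b] = z^2 - 2
trace(b a b) = trace(b)*trace(a b) - trace(a) = y*z - x
trace(b a^2 b a) = trace(a)*trace(b a b a) - trace(b a b) = x*z^2 - y*z - x
trace(b a^2 b^2) = trace(b)*trace(a^2 b^2) - trace(a^2 b) = x*y^2*z - x^2*y - y^3 - x*z + 3*y
assemble the triple (trace(r) - 2; trace(r a) - x; trace(r b) - y)

x*y*z - x^2 - y^2; x*z^2 - y*z - 2*x; x*y^2*z - x^2*y - y^3 - x*z + 2*y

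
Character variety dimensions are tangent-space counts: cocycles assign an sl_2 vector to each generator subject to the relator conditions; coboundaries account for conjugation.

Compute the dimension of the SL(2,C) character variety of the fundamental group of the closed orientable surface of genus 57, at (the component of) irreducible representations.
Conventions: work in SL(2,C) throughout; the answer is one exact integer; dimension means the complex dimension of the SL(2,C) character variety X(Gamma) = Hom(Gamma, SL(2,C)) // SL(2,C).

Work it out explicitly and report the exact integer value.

Gamma = pi_1(Sigma_57) = < a_1, b_1, ..., a_57, b_57 | prod [a_i, b_i] > has 2g = 114 generators and 1 relator.
Unconstrained cocycle data is one sl_2 vector per generator (342 dimensions), cut by the relator condition d_2(z) = 0.
d_2 is surjective at irreducible rho (its cokernel H^2 is dual to H^0 = 0), so dim Z^1 = 342 - 3 = 339.
Coboundaries contribute dim B^1 = 3 (injective at irreducible rho).
dim H^1 = 339 - 3 = 336 = dim X.

336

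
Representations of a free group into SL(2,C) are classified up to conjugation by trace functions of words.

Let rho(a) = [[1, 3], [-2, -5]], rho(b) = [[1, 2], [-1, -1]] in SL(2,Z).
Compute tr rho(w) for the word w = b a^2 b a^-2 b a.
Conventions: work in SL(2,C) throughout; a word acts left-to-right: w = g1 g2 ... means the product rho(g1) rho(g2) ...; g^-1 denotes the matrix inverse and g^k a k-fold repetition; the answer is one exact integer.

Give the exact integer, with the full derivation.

rho(b) = [[1, 2], [-1, -1]]
... * rho(a) = [[1, 3], [-2, -5]]  ->  [[-3, -7], [1, 2]]
... * rho(a) = [[1, 3], [-2, -5]]  ->  [[11, 26], [-3, -7]]
... * rho(b) = [[1, 2], [-1, -1]]  ->  [[-15, -4], [4, 1]]
... * rho(a^-1) = [[-5, -3], [2, 1]]  ->  [[67, 41], [-18, -11]]
... * rho(a^-1) = [[-5, -3], [2, 1]]  ->  [[-253, -160], [68, 43]]
... * rho(b) = [[1, 2], [-1, -1]]  ->  [[-93, -346], [25, 93]]
... * rho(a) = [[1, 3], [-2, -5]]  ->  [[599, 1451], [-161, -390]]
tr = 599 + -390 = 209

209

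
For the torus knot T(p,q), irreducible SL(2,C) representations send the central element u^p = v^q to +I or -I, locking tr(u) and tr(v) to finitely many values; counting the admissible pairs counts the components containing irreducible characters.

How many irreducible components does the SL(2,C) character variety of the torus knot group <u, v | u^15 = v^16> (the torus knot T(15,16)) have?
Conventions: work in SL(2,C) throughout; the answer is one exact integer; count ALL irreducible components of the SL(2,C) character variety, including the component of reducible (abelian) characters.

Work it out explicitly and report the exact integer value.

In the torus knot group T(15,16), u^15 = v^16 is central, so an irreducible representation sends it to +I or -I (Schur).
So on each irreducible component the traces are pinned: tr(u) = 2*cos(pi*alpha/15) with 1 <= alpha <= 14, tr(v) = 2*cos(pi*beta/16) with 1 <= beta <= 15.
Consistency of u^15 = (-1)^alpha I with v^16 = (-1)^beta I forces alpha = beta (mod 2).
count pairs: odd alpha (7 choices) x odd beta (8), plus even alpha (7) x even beta (7): 7*8 + 7*7 = 105.
That is 105 components of irreducible characters, and with the reducible (abelian) component the total is 106.

106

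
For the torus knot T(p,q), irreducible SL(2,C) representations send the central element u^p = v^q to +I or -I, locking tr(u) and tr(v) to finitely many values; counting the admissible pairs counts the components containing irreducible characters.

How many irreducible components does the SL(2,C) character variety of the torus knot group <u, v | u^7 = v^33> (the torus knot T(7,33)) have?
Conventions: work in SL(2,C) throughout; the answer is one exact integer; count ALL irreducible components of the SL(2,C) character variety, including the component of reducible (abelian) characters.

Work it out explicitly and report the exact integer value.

97

For T(7,33): irreducibility forces the central element u^7 = v^33 to one of +I, -I.
This locks tr(u) to 2*cos(pi*alpha/7), alpha in 1..6, and tr(v) to 2*cos(pi*beta/33), beta in 1..32, on each component of irreducible characters.
The two central values (-1)^alpha I and (-1)^beta I must be the same matrix, so alpha and beta share a parity.
count pairs: odd alpha (3 choices) x odd beta (16), plus even alpha (3) x even beta (16): 3*16 + 3*16 = 96.
components with irreducible characters: 96; plus the single component of reducible (abelian) characters: total 97.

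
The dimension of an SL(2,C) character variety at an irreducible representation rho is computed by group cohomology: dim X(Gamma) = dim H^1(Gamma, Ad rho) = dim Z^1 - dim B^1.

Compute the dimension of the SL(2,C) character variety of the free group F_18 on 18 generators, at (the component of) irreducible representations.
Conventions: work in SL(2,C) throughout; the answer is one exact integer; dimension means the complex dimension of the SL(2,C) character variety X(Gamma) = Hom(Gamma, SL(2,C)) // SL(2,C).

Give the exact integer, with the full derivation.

51

The free group F_18: 18 generators, no relators.
Z^1(Gamma, Ad rho) = (sl_2)^18: a cocycle is a free choice of one sl_2 vector per generator, so dim Z^1 = 3*18 = 54.
Irreducibility makes the coboundary map sl_2 -> Z^1 injective (trivial centralizer), so dim B^1 = 3.
dim H^1 = 54 - 3 = 51, which is dim X.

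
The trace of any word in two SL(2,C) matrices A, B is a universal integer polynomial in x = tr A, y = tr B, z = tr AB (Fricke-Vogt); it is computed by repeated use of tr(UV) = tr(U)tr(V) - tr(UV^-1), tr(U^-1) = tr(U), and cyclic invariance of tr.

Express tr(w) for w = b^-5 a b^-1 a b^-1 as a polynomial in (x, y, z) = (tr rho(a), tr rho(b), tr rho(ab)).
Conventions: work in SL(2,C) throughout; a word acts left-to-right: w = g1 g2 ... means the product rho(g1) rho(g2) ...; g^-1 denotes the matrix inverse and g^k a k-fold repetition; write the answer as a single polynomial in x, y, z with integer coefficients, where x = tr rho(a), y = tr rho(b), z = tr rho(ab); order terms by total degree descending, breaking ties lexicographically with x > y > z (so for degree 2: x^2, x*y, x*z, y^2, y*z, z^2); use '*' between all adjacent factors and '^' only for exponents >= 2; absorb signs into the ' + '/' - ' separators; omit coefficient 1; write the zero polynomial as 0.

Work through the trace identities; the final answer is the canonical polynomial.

x^2*y^7 - 2*x*y^6*z - 5*x^2*y^5 + y^5*z^2 + 9*x*y^4*z + 6*x^2*y^3 - y^5 - 4*y^3*z^2 - 9*x*y^2*z - x^2*y + 5*y^3 + 3*y*z^2 + x*z - 5*y

tr(a^2) = tr(a) * tr(a) - tr(1) = x^2 - 2
tr(a^2 b) = tr(a) * tr(b a) - tr(b) = x*z - y
apply: tr(b^-1 a^2) = tr(a^2) * tr(b) - tr(a^2 b) = x^2*y - x*z - y
apply: tr(b^-2 a^2) = tr(b^-1 a^2) * tr(b) - tr(b^-1 a^2 b) = x^2*y^2 - x*y*z - x^2 - y^2 + 2
tr(b^-2 a^2 b^-1) = tr(b^-2 a^2) * tr(b) - tr(b^-2 a^2 b) = x^2*y^3 - x*y^2*z - 2*x^2*y - y^3 + x*z + 3*y
use: tr(a^2 b^-4) = tr(b^-2 a^2 b^-1) * tr(b) - tr(b^-2 a^2) = x^2*y^4 - x*y^3*z - 3*x^2*y^2 - y^4 + 2*x*y*z + x^2 + 4*y^2 - 2
use: tr(b^-3 a^2 b^-2) = tr(a^2 b^-4) * tr(b) - tr(a^2 b^-3) = x^2*y^5 - x*y^4*z - 4*x^2*y^3 - y^5 + 3*x*y^2*z + 3*x^2*y + 5*y^3 - x*z - 5*y
use: tr(a b^-6 a) = tr(b^-3 a^2 b^-2) * tr(b) - tr(b^-3 a^2 b^-1) = x^2*y^6 - x*y^5*z - 5*x^2*y^4 - y^6 + 4*x*y^3*z + 6*x^2*y^2 + 6*y^4 - 3*x*y*z - x^2 - 9*y^2 + 2
tr(a b a b) = tr(b a) * tr(b a) - tr(1) = z^2 - 2
tr(b^-1 a b a) = tr(a b a) * tr(b) - tr(a b a b) = x*y*z - y^2 - z^2 + 2
apply: tr(b^-2 a b a) = tr(b^-1 a b a) * tr(b) - tr(b^-1 a b a b) = x*y^2*z - y^3 - y*z^2 - x*z + 3*y
tr(a b a b^-3) = tr(b^-2 a b a) * tr(b) - tr(b^-2 a b a b) = x*y^3*z - y^4 - y^2*z^2 - 2*x*y*z + 4*y^2 + z^2 - 2
use: tr(b^-4 a b a) = tr(a b a b^-3) * tr(b) - tr(a b a b^-2) = x*y^4*z - y^5 - y^3*z^2 - 3*x*y^2*z + 5*y^3 + 2*y*z^2 + x*z - 5*y
apply: tr(a b a b^-5) = tr(b^-4 a b a) * tr(b) - tr(b^-4 a b a b) = x*y^5*z - y^6 - y^4*z^2 - 4*x*y^3*z + 6*y^4 + 3*y^2*z^2 + 3*x*y*z - 9*y^2 - z^2 + 2
tr(a b^-6 a b) = tr(a b a b^-5) * tr(b) - tr(a b a b^-4) = x*y^6*z - y^7 - y^5*z^2 - 5*x*y^4*z + 7*y^5 + 4*y^3*z^2 + 6*x*y^2*z - 14*y^3 - 3*y*z^2 - x*z + 7*y
tr(b^-5 a b^-1 a b^-1) = tr(a b^-6 a) * tr(b) - tr(a b^-6 a b) = x^2*y^7 - 2*x*y^6*z - 5*x^2*y^5 + y^5*z^2 + 9*x*y^4*z + 6*x^2*y^3 - y^5 - 4*y^3*z^2 - 9*x*y^2*z - x^2*y + 5*y^3 + 3*y*z^2 + x*z - 5*y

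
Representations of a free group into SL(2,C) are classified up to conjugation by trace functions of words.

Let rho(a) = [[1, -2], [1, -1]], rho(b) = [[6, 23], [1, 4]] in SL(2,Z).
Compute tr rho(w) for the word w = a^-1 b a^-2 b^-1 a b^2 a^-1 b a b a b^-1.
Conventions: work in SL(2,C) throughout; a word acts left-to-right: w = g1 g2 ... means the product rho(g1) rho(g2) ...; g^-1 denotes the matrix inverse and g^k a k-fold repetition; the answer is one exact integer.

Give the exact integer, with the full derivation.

12098

rho(a^-1) = [[-1, 2], [-1, 1]]
... * rho(b) = [[6, 23], [1, 4]]  ->  [[-4, -15], [-5, -19]]
... * rho(a^-1) = [[-1, 2], [-1, 1]]  ->  [[19, -23], [24, -29]]
... * rho(a^-1) = [[-1, 2], [-1, 1]]  ->  [[4, 15], [5, 19]]
... * rho(b^-1) = [[4, -23], [-1, 6]]  ->  [[1, -2], [1, -1]]
... * rho(a) = [[1, -2], [1, -1]]  ->  [[-1, 0], [0, -1]]
... * rho(b) = [[6, 23], [1, 4]]  ->  [[-6, -23], [-1, -4]]
... * rho(b) = [[6, 23], [1, 4]]  ->  [[-59, -230], [-10, -39]]
... * rho(a^-1) = [[-1, 2], [-1, 1]]  ->  [[289, -348], [49, -59]]
... * rho(b) = [[6, 23], [1, 4]]  ->  [[1386, 5255], [235, 891]]
... * rho(a) = [[1, -2], [1, -1]]  ->  [[6641, -8027], [1126, -1361]]
... * rho(b) = [[6, 23], [1, 4]]  ->  [[31819, 120635], [5395, 20454]]
... * rho(a) = [[1, -2], [1, -1]]  ->  [[152454, -184273], [25849, -31244]]
... * rho(b^-1) = [[4, -23], [-1, 6]]  ->  [[794089, -4612080], [134640, -781991]]
tr = 794089 + -781991 = 12098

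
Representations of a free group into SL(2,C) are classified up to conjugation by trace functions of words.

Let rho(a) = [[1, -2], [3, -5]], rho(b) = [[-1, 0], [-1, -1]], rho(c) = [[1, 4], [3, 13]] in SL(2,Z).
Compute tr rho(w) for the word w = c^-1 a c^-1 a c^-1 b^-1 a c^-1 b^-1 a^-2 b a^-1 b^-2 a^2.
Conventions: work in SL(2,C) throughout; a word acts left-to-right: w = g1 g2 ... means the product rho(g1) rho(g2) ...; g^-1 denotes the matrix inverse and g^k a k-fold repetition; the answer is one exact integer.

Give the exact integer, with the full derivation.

rho(c^-1) = [[13, -4], [-3, 1]]
... * rho(a) = [[1, -2], [3, -5]]  ->  [[1, -6], [0, 1]]
... * rho(c^-1) = [[13, -4], [-3, 1]]  ->  [[31, -10], [-3, 1]]
... * rho(a) = [[1, -2], [3, -5]]  ->  [[1, -12], [0, 1]]
... * rho(c^-1) = [[13, -4], [-3, 1]]  ->  [[49, -16], [-3, 1]]
... * rho(b^-1) = [[-1, 0], [1, -1]]  ->  [[-65, 16], [4, -1]]
... * rho(a) = [[1, -2], [3, -5]]  ->  [[-17, 50], [1, -3]]
... * rho(c^-1) = [[13, -4], [-3, 1]]  ->  [[-371, 118], [22, -7]]
... * rho(b^-1) = [[-1, 0], [1, -1]]  ->  [[489, -118], [-29, 7]]
... * rho(a^-1) = [[-5, 2], [-3, 1]]  ->  [[-2091, 860], [124, -51]]
... * rho(a^-1) = [[-5, 2], [-3, 1]]  ->  [[7875, -3322], [-467, 197]]
... * rho(b) = [[-1, 0], [-1, -1]]  ->  [[-4553, 3322], [270, -197]]
... * rho(a^-1) = [[-5, 2], [-3, 1]]  ->  [[12799, -5784], [-759, 343]]
... * rho(b^-1) = [[-1, 0], [1, -1]]  ->  [[-18583, 5784], [1102, -343]]
... * rho(b^-1) = [[-1, 0], [1, -1]]  ->  [[24367, -5784], [-1445, 343]]
... * rho(a) = [[1, -2], [3, -5]]  ->  [[7015, -19814], [-416, 1175]]
... * rho(a) = [[1, -2], [3, -5]]  ->  [[-52427, 85040], [3109, -5043]]
tr = -52427 + -5043 = -57470

-57470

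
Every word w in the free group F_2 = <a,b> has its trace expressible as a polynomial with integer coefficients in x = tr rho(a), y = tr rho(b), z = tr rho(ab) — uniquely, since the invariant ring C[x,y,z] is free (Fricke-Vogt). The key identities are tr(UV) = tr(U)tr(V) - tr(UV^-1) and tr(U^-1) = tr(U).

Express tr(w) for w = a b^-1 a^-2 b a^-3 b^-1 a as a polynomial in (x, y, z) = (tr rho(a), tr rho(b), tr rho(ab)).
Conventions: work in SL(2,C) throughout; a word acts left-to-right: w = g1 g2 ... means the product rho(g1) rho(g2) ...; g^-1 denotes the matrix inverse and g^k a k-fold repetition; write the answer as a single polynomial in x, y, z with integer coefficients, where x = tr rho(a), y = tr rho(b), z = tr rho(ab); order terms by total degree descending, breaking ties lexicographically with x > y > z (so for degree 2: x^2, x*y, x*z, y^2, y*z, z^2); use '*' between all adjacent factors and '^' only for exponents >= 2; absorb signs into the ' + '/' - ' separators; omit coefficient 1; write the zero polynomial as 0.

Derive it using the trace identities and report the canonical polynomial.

x^6*y^2*z - x^7*y - x^5*y^3 - 2*x^5*y*z^2 + x^6*z - x^4*y^2*z + x^4*z^3 + 6*x^5*y + 2*x^3*y^3 + 3*x^3*y*z^2 - 5*x^4*z - x^2*z^3 - 9*x^3*y - x*y^3 - x*y*z^2 + 5*x^2*z + 3*x*y - z

tr(a b a) = tr(a) tr(b a) - tr(b)   [square of a] = x*z - y
tr(a b a b) = tr(b a) tr(b a) - tr(1)   [split at a repeated b] = z^2 - 2
tr(b a b^-1 a) = tr(a b a) tr(b) - tr(a b a b)   [inverse elimination on b] = x*y*z - y^2 - z^2 + 2
tr(a b^-1 a^-1 b) = tr(b a b^-1) tr(a) - tr(b a b^-1 a)   [inverse elimination on a] = -x*y*z + x^2 + y^2 + z^2 - 2
tr(b a b) = tr(b) tr(a b) - tr(a)   [square of b] = y*z - x
tr(b a^-1 b a) = tr(b a b) tr(a) - tr(b a b a)   [inverse elimination on a] = x*y*z - x^2 - z^2 + 2
tr(a^2) = tr(a) tr(a) - tr(1)   [square of a] = x^2 - 2
tr(a^2 b^2) = tr(b) tr(a^2 b) - tr(a^2)   [square of b] = x*y*z - x^2 - y^2 + 2
tr(b a^2 b^2) = tr(b) tr(a^2 b^2) - tr(a^2 b)   [square of b] = x*y^2*z - x^2*y - y^3 - x*z + 3*y
tr(b^2 a b a) = tr(b) tr(a b a b) - tr(a b a)   [square of b] = y*z^2 - x*z - y
tr(b^2 a b) = tr(b) tr(b a b) - tr(b a)   [square of b] = y^2*z - x*y - z
tr(b a^2 b^2 a) = tr(a) tr(b^2 a b a) - tr(b^2 a b)   [square of a] = x*y*z^2 - x^2*z - y^2*z + z
tr(b a^-1 b a^2 b) = tr(b a^2 b^2) tr(a) - tr(b a^2 b^2 a)   [inverse elimination on a] = x^2*y^2*z - x^3*y - x*y^3 - x*y*z^2 + y^2*z + 3*x*y - z
tr(a^2 b a b) = tr(a) tr(b a b a) - tr(b a b)   [square of a] = x*z^2 - y*z - x
tr(a^2 b a) = tr(a) tr(b a^2) - tr(b a)   [square of a] = x^2*z - x*y - z
tr(b a^2 b a b) = tr(b) tr(a^2 b a b) - tr(a^2 b a)   [square of b] = x*y*z^2 - x^2*z - y^2*z + z
tr(b a b a b a) = tr(a b a b) tr(a b) - tr(b a)   [split at a repeated a] = z^3 - 3*z
tr(b a^2 b a b a) = tr(a) tr(b a b a b a) - tr(b a b a b)   [square of a] = x*z^3 - y*z^2 - 2*x*z + y
tr(b a^-1 b a^2 b a) = tr(b a^2 b a b) tr(a) - tr(b a^2 b a b a)   [inverse elimination on a] = x^2*y*z^2 - x^3*z - x*y^2*z - x*z^3 + y*z^2 + 3*x*z - y
tr(a^-1 b a^-1 b a^2 b) = tr(b a^-1 b a^2 b) tr(a) - tr(b a^-1 b a^2 b a)   [inverse elimination on a] = x^3*y^2*z - x^4*y - x^2*y^3 - 2*x^2*y*z^2 + x^3*z + 2*x*y^2*z + x*z^3 + 3*x^2*y - y*z^2 - 4*x*z + y
tr(a^2 b^-1 a^-1 b a^-1 b) = tr(a^-1 b a^-1 b a^2) tr(b) - tr(a^-1 b a^-1 b a^2 b)   [inverse elimination on b] = -x^3*y^2*z + x^4*y + x^2*y^3 + 2*x^2*y*z^2 - x^3*z - x*y^2*z - x*z^3 - 4*x^2*y + 4*x*z + y
tr(a^-1 b^-1 a^2 b^-1 a^-1 b) = tr(a^2 b^-1 a^-1 b a^-1) tr(b) - tr(a^2 b^-1 a^-1 b a^-1 b)   [inverse elimination on b] = x^3*y^2*z - x^4*y - x^2*y^3 - 2*x^2*y*z^2 + x^3*z + x*z^3 + 5*x^2*y + y^3 + y*z^2 - 4*x*z - 3*y
tr(a b^-1) = tr(a) tr(b) - tr(a b)   [inverse elimination on b] = x*y - z
tr(b a^-2 b^-1 a^2 b^-1 a^-1) = tr(a^-1 b^-1 a^2 b^-1 a^-1 b) tr(a) - tr(a^-1 b^-1 a^2 b^-1 a^-1 b a)   [inverse elimination on a] = x^4*y^2*z - x^5*y - x^3*y^3 - 2*x^3*y*z^2 + x^4*z + x^2*z^3 + 5*x^3*y + x*y^3 + x*y*z^2 - 4*x^2*z - 4*x*y + z
tr(b^-1 a^2 b^-1 a^-2 b a^-2) = tr(b a^-2 b^-1 a^2 b^-1 a^-1) tr(a) - tr(b a^-2 b^-1 a^2 b^-1)   [inverse elimination on a] = x^5*y^2*z - x^6*y - x^4*y^3 - 2*x^4*y*z^2 + x^5*z + x^3*z^3 + 5*x^4*y + x^2*y^3 + x^2*y*z^2 - 4*x^3*z - 4*x^2*y + x*z - y
tr(b a^3 b) = tr(a) tr(b^2 a^2) - tr(b^2 a)   [square of a] = x^2*y*z - x^3 - x*y^2 - y*z + 3*x
tr(b a^3 b a) = tr(a) tr(b a b a^2) - tr(b a b a)   [square of a] = x^2*z^2 - x*y*z - x^2 - z^2 + 2
tr(a^-1 b a^3 b) = tr(b a^3 b) tr(a) - tr(b a^3 b a)   [inverse elimination on a] = x^3*y*z - x^4 - x^2*y^2 - x^2*z^2 + 4*x^2 + z^2 - 2
tr(a^2 b a^-2 b a) = tr(a^-1 b a^3 b) tr(a) - tr(a^-1 b a^3 b a)   [inverse elimination on a] = x^4*y*z - x^5 - x^3*y^2 - x^3*z^2 - x^2*y*z + 5*x^3 + x*y^2 + x*z^2 + y*z - 5*x
tr(b a b a^2 b a^-1) = tr(b a b a^2 b) tr(a) - tr(b a b a^2 b a)   [inverse elimination on a] = x^2*y*z^2 - x^3*z - x*y^2*z - x*z^3 + y*z^2 + 3*x*z - y
tr(a^2 b a^-2 b a b) = tr(b a b a^2 b a^-1) tr(a) - tr(b a b a^2 b)   [inverse elimination on a] = x^3*y*z^2 - x^4*z - x^2*y^2*z - x^2*z^3 + 4*x^2*z + y^2*z - x*y - z
tr(b^-1 a^2 b a^-2 b a) = tr(a^2 b a^-2 b a) tr(b) - tr(a^2 b a^-2 b a b)   [inverse elimination on b] = x^4*y^2*z - x^5*y - x^3*y^3 - 2*x^3*y*z^2 + x^4*z + x^2*z^3 + 5*x^3*y + x*y^3 + x*y*z^2 - 4*x^2*z - 4*x*y + z
tr(a^-2 b a^-1 b^-1 a^2 b) = tr(b^-1 a^2 b a^-2 b) tr(a) - tr(b^-1 a^2 b a^-2 b a)   [inverse elimination on a] = -x^4*y^2*z + x^5*y + x^3*y^3 + 2*x^3*y*z^2 - x^4*z - x^2*z^3 - 5*x^3*y - x*y^3 - x*y*z^2 + 4*x^2*z + 5*x*y - z
tr(b^-1 a^2 b^-1 a^-2 b a^-1) = tr(a^-2 b a^-1 b^-1 a^2) tr(b) - tr(a^-2 b a^-1 b^-1 a^2 b)   [inverse elimination on b] = x^4*y^2*z - x^5*y - x^3*y^3 - 2*x^3*y*z^2 + x^4*z + x^2*z^3 + 5*x^3*y + x*y^3 + x*y*z^2 - 4*x^2*z - 4*x*y + z
tr(a b^-1 a^-2 b a^-3 b^-1 a) = tr(b^-1 a^2 b^-1 a^-2 b a^-2) tr(a) - tr(b^-1 a^2 b^-1 a^-2 b a^-1)   [inverse elimination on a] = x^6*y^2*z - x^7*y - x^5*y^3 - 2*x^5*y*z^2 + x^6*z - x^4*y^2*z + x^4*z^3 + 6*x^5*y + 2*x^3*y^3 + 3*x^3*y*z^2 - 5*x^4*z - x^2*z^3 - 9*x^3*y - x*y^3 - x*y*z^2 + 5*x^2*z + 3*x*y - z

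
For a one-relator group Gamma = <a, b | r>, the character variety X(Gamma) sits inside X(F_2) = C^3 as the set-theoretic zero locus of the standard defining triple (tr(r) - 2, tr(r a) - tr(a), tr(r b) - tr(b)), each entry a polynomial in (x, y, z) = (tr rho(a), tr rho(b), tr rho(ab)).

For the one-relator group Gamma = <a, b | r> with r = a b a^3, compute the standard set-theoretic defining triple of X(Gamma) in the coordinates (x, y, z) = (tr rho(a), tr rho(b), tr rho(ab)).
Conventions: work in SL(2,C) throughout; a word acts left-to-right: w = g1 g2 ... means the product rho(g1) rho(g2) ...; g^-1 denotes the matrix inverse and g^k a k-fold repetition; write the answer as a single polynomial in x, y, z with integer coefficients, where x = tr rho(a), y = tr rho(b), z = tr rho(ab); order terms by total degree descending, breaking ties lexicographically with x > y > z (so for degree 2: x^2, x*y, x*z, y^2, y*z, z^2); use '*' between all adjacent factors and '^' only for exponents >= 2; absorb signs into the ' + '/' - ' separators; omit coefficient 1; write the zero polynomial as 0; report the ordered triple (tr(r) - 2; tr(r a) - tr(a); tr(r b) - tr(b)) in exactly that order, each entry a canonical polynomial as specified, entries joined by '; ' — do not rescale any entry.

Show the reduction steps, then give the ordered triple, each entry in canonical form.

reduce: tr(b a^2) = tr(a)*tr(b a) - tr(b)  (reduce the a square) = x*z - y
tr(a^2 b a) = tr(a)*tr(b a^2) - tr(b a)  (reduce the a square) = x^2*z - x*y - z
tr(a b a^3) = tr(a)*tr(a^2 b a) - tr(a^2 b)  (reduce the a square) = x^3*z - x^2*y - 2*x*z + y
so tr(a b a^4) = tr(a)*tr(a^2 b a^2) - tr(a^2 b a)  (reduce the a square) = x^4*z - x^3*y - 3*x^2*z + 2*x*y + z
tr(b a b a) = tr(a b)*tr(a b) - tr(1)   [split at repeated a] = z^2 - 2
reduce: tr(b a b) = tr(b)*tr(a b) - tr(a) = y*z - x
so tr(a b a b a) = tr(a)*tr(b a b a) - tr(b a b) = x*z^2 - y*z - x
reduce: tr(a b a^3 b) = tr(a)*tr(a b a b a) - tr(a b a b) = x^2*z^2 - x*y*z - x^2 - z^2 + 2
assemble the triple (tr(r) - 2; tr(r a) - x; tr(r b) - y)

x^3*z - x^2*y - 2*x*z + y - 2; x^4*z - x^3*y - 3*x^2*z + 2*x*y - x + z; x^2*z^2 - x*y*z - x^2 - z^2 - y + 2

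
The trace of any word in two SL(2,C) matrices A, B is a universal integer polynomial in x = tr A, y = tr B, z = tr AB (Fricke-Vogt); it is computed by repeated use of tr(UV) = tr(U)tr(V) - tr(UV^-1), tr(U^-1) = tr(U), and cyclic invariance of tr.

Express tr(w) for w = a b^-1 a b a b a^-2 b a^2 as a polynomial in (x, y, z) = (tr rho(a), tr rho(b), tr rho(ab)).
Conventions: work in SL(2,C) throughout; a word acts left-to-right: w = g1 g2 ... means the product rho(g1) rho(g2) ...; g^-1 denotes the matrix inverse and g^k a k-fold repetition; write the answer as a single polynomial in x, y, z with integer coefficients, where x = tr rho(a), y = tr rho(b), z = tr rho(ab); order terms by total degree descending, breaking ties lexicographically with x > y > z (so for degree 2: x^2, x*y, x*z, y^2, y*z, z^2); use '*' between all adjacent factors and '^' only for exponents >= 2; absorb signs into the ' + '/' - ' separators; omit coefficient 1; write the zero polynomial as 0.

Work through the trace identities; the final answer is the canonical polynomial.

x^5*y^2*z^2 - x^6*y*z - x^4*y^3*z - 2*x^4*y*z^3 + x^5*z^2 - x^3*y^2*z^2 + x^3*z^4 + 7*x^4*y*z + 2*x^2*y^3*z + 3*x^2*y*z^3 - x^5 - x^3*y^2 - 6*x^3*z^2 - x*z^4 - 10*x^2*y*z - y^3*z - y*z^3 + 5*x^3 + x*y^2 + 6*x*z^2 + 3*y*z - 5*x

trace(b a b a) = trace(b a)*trace(b a) - trace(1) = z^2 - 2
use: trace(b a b) = trace(b)*trace(a b) - trace(a) = y*z - x
use: trace(a^2 b a b) = trace(a)*trace(b a b a) - trace(b a b) = x*z^2 - y*z - x
apply: trace(b a^2) = trace(a)*trace(b a) - trace(b) = x*z - y
trace(a^2 b a) = trace(a)*trace(b a^2) - trace(b a) = x^2*z - x*y - z
trace(a b a b^2 a) = trace(b)*trace(a^2 b a b) - trace(a^2 b a) = x*y*z^2 - x^2*z - y^2*z + z
apply: trace(a b a b^2) = trace(b)*trace(a b a b) - trace(a b a) = y*z^2 - x*z - y
trace(b a b^2 a^3) = trace(a)*trace(a b a b^2 a) - trace(a b a b^2) = x^2*y*z^2 - x^3*z - x*y^2*z - y*z^2 + 2*x*z + y
use: trace(a b a b^2 a^3) = trace(a)*trace(b a b^2 a^3) - trace(b a b^2 a^2) = x^3*y*z^2 - x^4*z - x^2*y^2*z - 2*x*y*z^2 + 3*x^2*z + y^2*z + x*y - z
apply: trace(a b a b a b) = trace(b a)*trace(b a b a) - trace(b^-1 a^-1) = z^3 - 3*z
trace(b a b a b^2 a) = trace(b)*trace(a b a b a b) - trace(a b a b a) = y*z^3 - x*z^2 - 2*y*z + x
use: trace(b a b a b^2) = trace(b)*trace(b a b a b) - trace(b a b a) = y^2*z^2 - x*y*z - y^2 - z^2 + 2
apply: trace(b a b a b^2 a^2) = trace(a)*trace(b a b a b^2 a) - trace(b a b a b^2) = x*y*z^3 - x^2*z^2 - y^2*z^2 - x*y*z + x^2 + y^2 + z^2 - 2
apply: trace(a b a b^2 a^3 b) = trace(a)*trace(b a b a b^2 a^2) - trace(b a b a b^2 a) = x^2*y*z^3 - x^3*z^2 - x*y^2*z^2 - x^2*y*z - y*z^3 + x^3 + x*y^2 + 2*x*z^2 + 2*y*z - 3*x
trace(b a^3 b^-1 a b a b) = trace(a b a b^2 a^3)*trace(b) - trace(a b a b^2 a^3 b) = x^3*y^2*z^2 - x^4*y*z - x^2*y^3*z - x^2*y*z^3 + x^3*z^2 - x*y^2*z^2 + 4*x^2*y*z + y^3*z + y*z^3 - x^3 - 2*x*z^2 - 3*y*z + 3*x
trace(b a b a b a^2) = trace(a)*trace(b a b a b a) - trace(b a b a b) = x*z^3 - y*z^2 - 2*x*z + y
trace(a b a b a b a^2) = trace(a)*trace(b a b a b a^2) - trace(b a b a b a) = x^2*z^3 - x*y*z^2 - 2*x^2*z - z^3 + x*y + 3*z
trace(a b a b a b a^3) = trace(a)*trace(a b a b a b a^2) - trace(a b a b a b a) = x^3*z^3 - x^2*y*z^2 - 2*x^3*z - 2*x*z^3 + x^2*y + y*z^2 + 5*x*z - y
trace(b a b a b a b a) = trace(a b)*trace(a b a b a b) - trace(a^-1 b^-1 a^-1 b^-1) = z^4 - 4*z^2 + 2
trace(a b a b a b a b a) = trace(a)*trace(b a b a b a b a) - trace(b a b a b a b) = x*z^4 - y*z^3 - 3*x*z^2 + 2*y*z + x
apply: trace(a b a b a b a^3 b) = trace(a)*trace(a b a b a b a b a) - trace(a b a b a b a b) = x^2*z^4 - x*y*z^3 - 3*x^2*z^2 - z^4 + 2*x*y*z + x^2 + 4*z^2 - 2
apply: trace(b a^3 b^-1 a b a b a) = trace(a b a b a b a^3)*trace(b) - trace(a b a b a b a^3 b) = x^3*y*z^3 - x^2*y^2*z^2 - x^2*z^4 - 2*x^3*y*z - x*y*z^3 + x^2*y^2 + 3*x^2*z^2 + y^2*z^2 + z^4 + 3*x*y*z - x^2 - y^2 - 4*z^2 + 2
apply: trace(a^-1 b a^3 b^-1 a b a b) = trace(b a^3 b^-1 a b a b)*trace(a) - trace(b a^3 b^-1 a b a b a) = x^4*y^2*z^2 - x^5*y*z - x^3*y^3*z - 2*x^3*y*z^3 + x^4*z^2 + x^2*z^4 + 6*x^3*y*z + x*y^3*z + 2*x*y*z^3 - x^4 - x^2*y^2 - 5*x^2*z^2 - y^2*z^2 - z^4 - 6*x*y*z + 4*x^2 + y^2 + 4*z^2 - 2
use: trace(a b^-1 a b a b a^-2 b a^2) = trace(a^-1 b a^3 b^-1 a b a b)*trace(a) - trace(a^-1 b a^3 b^-1 a b a b a) = x^5*y^2*z^2 - x^6*y*z - x^4*y^3*z - 2*x^4*y*z^3 + x^5*z^2 - x^3*y^2*z^2 + x^3*z^4 + 7*x^4*y*z + 2*x^2*y^3*z + 3*x^2*y*z^3 - x^5 - x^3*y^2 - 6*x^3*z^2 - x*z^4 - 10*x^2*y*z - y^3*z - y*z^3 + 5*x^3 + x*y^2 + 6*x*z^2 + 3*y*z - 5*x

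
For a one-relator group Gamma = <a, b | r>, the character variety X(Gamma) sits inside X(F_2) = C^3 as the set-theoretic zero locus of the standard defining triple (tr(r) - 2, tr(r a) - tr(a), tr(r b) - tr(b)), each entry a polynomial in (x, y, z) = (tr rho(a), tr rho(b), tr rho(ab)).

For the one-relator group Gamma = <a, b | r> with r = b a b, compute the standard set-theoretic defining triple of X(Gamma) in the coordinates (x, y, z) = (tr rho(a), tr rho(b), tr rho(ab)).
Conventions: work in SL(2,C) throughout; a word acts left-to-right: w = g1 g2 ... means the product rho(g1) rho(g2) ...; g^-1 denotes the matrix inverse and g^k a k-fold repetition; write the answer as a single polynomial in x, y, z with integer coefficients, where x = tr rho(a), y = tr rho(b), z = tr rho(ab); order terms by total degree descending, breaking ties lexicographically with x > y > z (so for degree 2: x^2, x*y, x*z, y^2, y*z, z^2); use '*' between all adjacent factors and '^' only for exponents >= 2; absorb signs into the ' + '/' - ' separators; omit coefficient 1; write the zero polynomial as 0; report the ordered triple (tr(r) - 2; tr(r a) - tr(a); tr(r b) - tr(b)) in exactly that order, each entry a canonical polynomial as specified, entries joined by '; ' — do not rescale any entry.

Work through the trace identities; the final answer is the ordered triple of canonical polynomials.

tr(b a b) = tr(b)*tr(a b) - tr(a)  (reduce the b square) = y*z - x
tr(b a b a) = tr(b a)*tr(b a) - tr(1)  (split on b) = z^2 - 2
tr(b a b^2) = tr(b)*tr(b a b) - tr(b a) = y^2*z - x*y - z
assemble the triple (tr(r) - 2; tr(r a) - x; tr(r b) - y)

y*z - x - 2; z^2 - x - 2; y^2*z - x*y - y - z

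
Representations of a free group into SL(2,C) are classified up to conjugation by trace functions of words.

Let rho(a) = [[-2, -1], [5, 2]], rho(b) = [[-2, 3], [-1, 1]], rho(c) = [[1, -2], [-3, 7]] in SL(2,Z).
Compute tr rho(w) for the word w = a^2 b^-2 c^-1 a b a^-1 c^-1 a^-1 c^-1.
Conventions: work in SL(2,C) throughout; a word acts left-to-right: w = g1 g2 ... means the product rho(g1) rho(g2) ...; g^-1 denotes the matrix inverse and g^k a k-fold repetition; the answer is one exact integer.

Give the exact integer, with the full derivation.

rho(a) = [[-2, -1], [5, 2]]
... * rho(a) = [[-2, -1], [5, 2]]  ->  [[-1, 0], [0, -1]]
... * rho(b^-1) = [[1, -3], [1, -2]]  ->  [[-1, 3], [-1, 2]]
... * rho(b^-1) = [[1, -3], [1, -2]]  ->  [[2, -3], [1, -1]]
... * rho(c^-1) = [[7, 2], [3, 1]]  ->  [[5, 1], [4, 1]]
... * rho(a) = [[-2, -1], [5, 2]]  ->  [[-5, -3], [-3, -2]]
... * rho(b) = [[-2, 3], [-1, 1]]  ->  [[13, -18], [8, -11]]
... * rho(a^-1) = [[2, 1], [-5, -2]]  ->  [[116, 49], [71, 30]]
... * rho(c^-1) = [[7, 2], [3, 1]]  ->  [[959, 281], [587, 172]]
... * rho(a^-1) = [[2, 1], [-5, -2]]  ->  [[513, 397], [314, 243]]
... * rho(c^-1) = [[7, 2], [3, 1]]  ->  [[4782, 1423], [2927, 871]]
tr = 4782 + 871 = 5653

5653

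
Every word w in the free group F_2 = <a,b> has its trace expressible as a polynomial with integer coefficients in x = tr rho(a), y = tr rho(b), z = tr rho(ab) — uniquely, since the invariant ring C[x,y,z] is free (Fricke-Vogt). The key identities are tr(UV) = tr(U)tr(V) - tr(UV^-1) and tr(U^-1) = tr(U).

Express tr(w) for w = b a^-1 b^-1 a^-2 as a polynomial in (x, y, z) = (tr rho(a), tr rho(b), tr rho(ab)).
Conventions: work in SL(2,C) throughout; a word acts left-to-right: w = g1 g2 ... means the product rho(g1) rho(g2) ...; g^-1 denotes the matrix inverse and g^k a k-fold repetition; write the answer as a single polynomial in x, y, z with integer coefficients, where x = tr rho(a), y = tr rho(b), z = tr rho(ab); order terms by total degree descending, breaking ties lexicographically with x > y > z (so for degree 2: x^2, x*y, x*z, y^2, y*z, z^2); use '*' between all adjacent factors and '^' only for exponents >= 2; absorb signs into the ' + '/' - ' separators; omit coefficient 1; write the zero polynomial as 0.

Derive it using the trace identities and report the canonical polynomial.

tr(b a^-1) = tr(b)*tr(a) - tr(b a) = x*y - z
tr(a^-1 b a^-1) = tr(b a^-1)*tr(a) - tr(b) = x^2*y - x*z - y
tr(b^2) = tr(b)*tr(b) - tr(1) = y^2 - 2
tr(b^2 a) = tr(b)*tr(a b) - tr(a) = y*z - x
tr(b a^-1 b) = tr(b^2)*tr(a) - tr(b^2 a) = x*y^2 - y*z - x
tr(b a b a) = tr(b a)*tr(b a) - tr(1) = z^2 - 2
tr(b a^-1 b a) = tr(b a b)*tr(a) - tr(b a b a) = x*y*z - x^2 - z^2 + 2
tr(a^-1 b a^-1 b) = tr(b a^-1 b)*tr(a) - tr(b a^-1 b a) = x^2*y^2 - 2*x*y*z + z^2 - 2
tr(b a^-1 b^-1 a^-1) = tr(a^-1 b a^-1)*tr(b) - tr(a^-1 b a^-1 b) = x*y*z - y^2 - z^2 + 2
tr(b a^-1 b^-1 a^-2) = tr(b a^-1 b^-1 a^-1)*tr(a) - tr(b a^-1 b^-1) = x^2*y*z - x*y^2 - x*z^2 + x

x^2*y*z - x*y^2 - x*z^2 + x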